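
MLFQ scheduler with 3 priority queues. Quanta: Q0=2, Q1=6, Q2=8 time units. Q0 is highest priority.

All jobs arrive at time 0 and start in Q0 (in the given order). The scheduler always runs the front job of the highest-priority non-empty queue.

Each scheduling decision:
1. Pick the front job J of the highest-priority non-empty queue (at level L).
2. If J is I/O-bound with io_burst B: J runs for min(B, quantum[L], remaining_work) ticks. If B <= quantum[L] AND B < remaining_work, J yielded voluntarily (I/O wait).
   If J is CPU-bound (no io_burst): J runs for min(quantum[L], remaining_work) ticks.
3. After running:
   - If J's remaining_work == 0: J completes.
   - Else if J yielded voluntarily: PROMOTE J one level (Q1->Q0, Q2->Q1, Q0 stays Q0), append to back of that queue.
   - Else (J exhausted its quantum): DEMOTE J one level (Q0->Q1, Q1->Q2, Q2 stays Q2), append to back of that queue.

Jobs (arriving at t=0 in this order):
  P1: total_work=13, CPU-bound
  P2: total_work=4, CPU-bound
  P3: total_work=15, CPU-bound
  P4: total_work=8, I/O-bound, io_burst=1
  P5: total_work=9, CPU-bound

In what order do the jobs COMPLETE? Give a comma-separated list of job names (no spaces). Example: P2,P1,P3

t=0-2: P1@Q0 runs 2, rem=11, quantum used, demote→Q1. Q0=[P2,P3,P4,P5] Q1=[P1] Q2=[]
t=2-4: P2@Q0 runs 2, rem=2, quantum used, demote→Q1. Q0=[P3,P4,P5] Q1=[P1,P2] Q2=[]
t=4-6: P3@Q0 runs 2, rem=13, quantum used, demote→Q1. Q0=[P4,P5] Q1=[P1,P2,P3] Q2=[]
t=6-7: P4@Q0 runs 1, rem=7, I/O yield, promote→Q0. Q0=[P5,P4] Q1=[P1,P2,P3] Q2=[]
t=7-9: P5@Q0 runs 2, rem=7, quantum used, demote→Q1. Q0=[P4] Q1=[P1,P2,P3,P5] Q2=[]
t=9-10: P4@Q0 runs 1, rem=6, I/O yield, promote→Q0. Q0=[P4] Q1=[P1,P2,P3,P5] Q2=[]
t=10-11: P4@Q0 runs 1, rem=5, I/O yield, promote→Q0. Q0=[P4] Q1=[P1,P2,P3,P5] Q2=[]
t=11-12: P4@Q0 runs 1, rem=4, I/O yield, promote→Q0. Q0=[P4] Q1=[P1,P2,P3,P5] Q2=[]
t=12-13: P4@Q0 runs 1, rem=3, I/O yield, promote→Q0. Q0=[P4] Q1=[P1,P2,P3,P5] Q2=[]
t=13-14: P4@Q0 runs 1, rem=2, I/O yield, promote→Q0. Q0=[P4] Q1=[P1,P2,P3,P5] Q2=[]
t=14-15: P4@Q0 runs 1, rem=1, I/O yield, promote→Q0. Q0=[P4] Q1=[P1,P2,P3,P5] Q2=[]
t=15-16: P4@Q0 runs 1, rem=0, completes. Q0=[] Q1=[P1,P2,P3,P5] Q2=[]
t=16-22: P1@Q1 runs 6, rem=5, quantum used, demote→Q2. Q0=[] Q1=[P2,P3,P5] Q2=[P1]
t=22-24: P2@Q1 runs 2, rem=0, completes. Q0=[] Q1=[P3,P5] Q2=[P1]
t=24-30: P3@Q1 runs 6, rem=7, quantum used, demote→Q2. Q0=[] Q1=[P5] Q2=[P1,P3]
t=30-36: P5@Q1 runs 6, rem=1, quantum used, demote→Q2. Q0=[] Q1=[] Q2=[P1,P3,P5]
t=36-41: P1@Q2 runs 5, rem=0, completes. Q0=[] Q1=[] Q2=[P3,P5]
t=41-48: P3@Q2 runs 7, rem=0, completes. Q0=[] Q1=[] Q2=[P5]
t=48-49: P5@Q2 runs 1, rem=0, completes. Q0=[] Q1=[] Q2=[]

Answer: P4,P2,P1,P3,P5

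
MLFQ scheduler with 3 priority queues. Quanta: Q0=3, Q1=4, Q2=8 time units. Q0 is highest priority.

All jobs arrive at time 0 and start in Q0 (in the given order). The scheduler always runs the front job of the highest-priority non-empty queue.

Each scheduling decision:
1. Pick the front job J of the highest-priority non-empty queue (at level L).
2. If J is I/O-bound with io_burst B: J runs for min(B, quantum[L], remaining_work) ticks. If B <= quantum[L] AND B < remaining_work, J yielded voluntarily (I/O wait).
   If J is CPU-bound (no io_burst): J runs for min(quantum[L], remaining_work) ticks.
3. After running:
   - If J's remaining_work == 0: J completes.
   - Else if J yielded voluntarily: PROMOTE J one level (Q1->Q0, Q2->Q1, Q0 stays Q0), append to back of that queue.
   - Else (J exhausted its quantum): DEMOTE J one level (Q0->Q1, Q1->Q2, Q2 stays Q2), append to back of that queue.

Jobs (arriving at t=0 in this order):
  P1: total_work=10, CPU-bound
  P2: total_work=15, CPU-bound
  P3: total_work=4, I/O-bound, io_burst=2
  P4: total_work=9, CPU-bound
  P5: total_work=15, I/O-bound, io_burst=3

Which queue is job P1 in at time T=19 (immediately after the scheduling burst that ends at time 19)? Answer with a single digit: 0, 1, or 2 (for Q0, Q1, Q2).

Answer: 1

Derivation:
t=0-3: P1@Q0 runs 3, rem=7, quantum used, demote→Q1. Q0=[P2,P3,P4,P5] Q1=[P1] Q2=[]
t=3-6: P2@Q0 runs 3, rem=12, quantum used, demote→Q1. Q0=[P3,P4,P5] Q1=[P1,P2] Q2=[]
t=6-8: P3@Q0 runs 2, rem=2, I/O yield, promote→Q0. Q0=[P4,P5,P3] Q1=[P1,P2] Q2=[]
t=8-11: P4@Q0 runs 3, rem=6, quantum used, demote→Q1. Q0=[P5,P3] Q1=[P1,P2,P4] Q2=[]
t=11-14: P5@Q0 runs 3, rem=12, I/O yield, promote→Q0. Q0=[P3,P5] Q1=[P1,P2,P4] Q2=[]
t=14-16: P3@Q0 runs 2, rem=0, completes. Q0=[P5] Q1=[P1,P2,P4] Q2=[]
t=16-19: P5@Q0 runs 3, rem=9, I/O yield, promote→Q0. Q0=[P5] Q1=[P1,P2,P4] Q2=[]
t=19-22: P5@Q0 runs 3, rem=6, I/O yield, promote→Q0. Q0=[P5] Q1=[P1,P2,P4] Q2=[]
t=22-25: P5@Q0 runs 3, rem=3, I/O yield, promote→Q0. Q0=[P5] Q1=[P1,P2,P4] Q2=[]
t=25-28: P5@Q0 runs 3, rem=0, completes. Q0=[] Q1=[P1,P2,P4] Q2=[]
t=28-32: P1@Q1 runs 4, rem=3, quantum used, demote→Q2. Q0=[] Q1=[P2,P4] Q2=[P1]
t=32-36: P2@Q1 runs 4, rem=8, quantum used, demote→Q2. Q0=[] Q1=[P4] Q2=[P1,P2]
t=36-40: P4@Q1 runs 4, rem=2, quantum used, demote→Q2. Q0=[] Q1=[] Q2=[P1,P2,P4]
t=40-43: P1@Q2 runs 3, rem=0, completes. Q0=[] Q1=[] Q2=[P2,P4]
t=43-51: P2@Q2 runs 8, rem=0, completes. Q0=[] Q1=[] Q2=[P4]
t=51-53: P4@Q2 runs 2, rem=0, completes. Q0=[] Q1=[] Q2=[]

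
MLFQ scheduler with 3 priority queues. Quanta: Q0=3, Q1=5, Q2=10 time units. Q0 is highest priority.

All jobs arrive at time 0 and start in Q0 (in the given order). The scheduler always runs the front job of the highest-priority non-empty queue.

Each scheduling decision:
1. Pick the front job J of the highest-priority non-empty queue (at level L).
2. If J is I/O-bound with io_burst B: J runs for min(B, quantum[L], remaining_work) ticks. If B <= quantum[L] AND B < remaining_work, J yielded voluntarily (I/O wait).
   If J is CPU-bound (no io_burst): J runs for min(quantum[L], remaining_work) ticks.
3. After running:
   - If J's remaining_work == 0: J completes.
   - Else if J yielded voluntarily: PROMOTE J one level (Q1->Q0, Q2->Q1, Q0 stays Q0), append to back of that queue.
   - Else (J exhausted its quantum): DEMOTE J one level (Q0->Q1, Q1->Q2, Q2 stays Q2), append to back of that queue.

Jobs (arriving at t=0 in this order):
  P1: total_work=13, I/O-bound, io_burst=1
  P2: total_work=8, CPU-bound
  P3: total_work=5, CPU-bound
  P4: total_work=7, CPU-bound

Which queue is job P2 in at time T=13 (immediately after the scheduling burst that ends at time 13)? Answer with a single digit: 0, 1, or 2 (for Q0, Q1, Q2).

t=0-1: P1@Q0 runs 1, rem=12, I/O yield, promote→Q0. Q0=[P2,P3,P4,P1] Q1=[] Q2=[]
t=1-4: P2@Q0 runs 3, rem=5, quantum used, demote→Q1. Q0=[P3,P4,P1] Q1=[P2] Q2=[]
t=4-7: P3@Q0 runs 3, rem=2, quantum used, demote→Q1. Q0=[P4,P1] Q1=[P2,P3] Q2=[]
t=7-10: P4@Q0 runs 3, rem=4, quantum used, demote→Q1. Q0=[P1] Q1=[P2,P3,P4] Q2=[]
t=10-11: P1@Q0 runs 1, rem=11, I/O yield, promote→Q0. Q0=[P1] Q1=[P2,P3,P4] Q2=[]
t=11-12: P1@Q0 runs 1, rem=10, I/O yield, promote→Q0. Q0=[P1] Q1=[P2,P3,P4] Q2=[]
t=12-13: P1@Q0 runs 1, rem=9, I/O yield, promote→Q0. Q0=[P1] Q1=[P2,P3,P4] Q2=[]
t=13-14: P1@Q0 runs 1, rem=8, I/O yield, promote→Q0. Q0=[P1] Q1=[P2,P3,P4] Q2=[]
t=14-15: P1@Q0 runs 1, rem=7, I/O yield, promote→Q0. Q0=[P1] Q1=[P2,P3,P4] Q2=[]
t=15-16: P1@Q0 runs 1, rem=6, I/O yield, promote→Q0. Q0=[P1] Q1=[P2,P3,P4] Q2=[]
t=16-17: P1@Q0 runs 1, rem=5, I/O yield, promote→Q0. Q0=[P1] Q1=[P2,P3,P4] Q2=[]
t=17-18: P1@Q0 runs 1, rem=4, I/O yield, promote→Q0. Q0=[P1] Q1=[P2,P3,P4] Q2=[]
t=18-19: P1@Q0 runs 1, rem=3, I/O yield, promote→Q0. Q0=[P1] Q1=[P2,P3,P4] Q2=[]
t=19-20: P1@Q0 runs 1, rem=2, I/O yield, promote→Q0. Q0=[P1] Q1=[P2,P3,P4] Q2=[]
t=20-21: P1@Q0 runs 1, rem=1, I/O yield, promote→Q0. Q0=[P1] Q1=[P2,P3,P4] Q2=[]
t=21-22: P1@Q0 runs 1, rem=0, completes. Q0=[] Q1=[P2,P3,P4] Q2=[]
t=22-27: P2@Q1 runs 5, rem=0, completes. Q0=[] Q1=[P3,P4] Q2=[]
t=27-29: P3@Q1 runs 2, rem=0, completes. Q0=[] Q1=[P4] Q2=[]
t=29-33: P4@Q1 runs 4, rem=0, completes. Q0=[] Q1=[] Q2=[]

Answer: 1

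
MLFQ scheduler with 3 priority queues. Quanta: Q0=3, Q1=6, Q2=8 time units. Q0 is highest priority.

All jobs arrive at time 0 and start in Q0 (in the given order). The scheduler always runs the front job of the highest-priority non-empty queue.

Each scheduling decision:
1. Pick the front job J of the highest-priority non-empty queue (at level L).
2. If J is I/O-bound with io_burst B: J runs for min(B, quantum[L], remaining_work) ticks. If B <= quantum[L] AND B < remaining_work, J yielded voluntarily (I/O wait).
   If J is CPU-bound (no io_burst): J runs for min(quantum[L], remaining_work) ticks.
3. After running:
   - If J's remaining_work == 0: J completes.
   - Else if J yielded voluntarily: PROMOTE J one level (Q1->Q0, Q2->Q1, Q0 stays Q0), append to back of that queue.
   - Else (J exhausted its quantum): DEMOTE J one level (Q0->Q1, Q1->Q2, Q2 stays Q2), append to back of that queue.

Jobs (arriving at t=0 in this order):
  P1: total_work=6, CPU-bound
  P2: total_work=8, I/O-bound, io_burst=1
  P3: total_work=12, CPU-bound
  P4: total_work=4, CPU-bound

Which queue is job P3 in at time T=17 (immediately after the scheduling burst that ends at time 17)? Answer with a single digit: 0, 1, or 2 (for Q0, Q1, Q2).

t=0-3: P1@Q0 runs 3, rem=3, quantum used, demote→Q1. Q0=[P2,P3,P4] Q1=[P1] Q2=[]
t=3-4: P2@Q0 runs 1, rem=7, I/O yield, promote→Q0. Q0=[P3,P4,P2] Q1=[P1] Q2=[]
t=4-7: P3@Q0 runs 3, rem=9, quantum used, demote→Q1. Q0=[P4,P2] Q1=[P1,P3] Q2=[]
t=7-10: P4@Q0 runs 3, rem=1, quantum used, demote→Q1. Q0=[P2] Q1=[P1,P3,P4] Q2=[]
t=10-11: P2@Q0 runs 1, rem=6, I/O yield, promote→Q0. Q0=[P2] Q1=[P1,P3,P4] Q2=[]
t=11-12: P2@Q0 runs 1, rem=5, I/O yield, promote→Q0. Q0=[P2] Q1=[P1,P3,P4] Q2=[]
t=12-13: P2@Q0 runs 1, rem=4, I/O yield, promote→Q0. Q0=[P2] Q1=[P1,P3,P4] Q2=[]
t=13-14: P2@Q0 runs 1, rem=3, I/O yield, promote→Q0. Q0=[P2] Q1=[P1,P3,P4] Q2=[]
t=14-15: P2@Q0 runs 1, rem=2, I/O yield, promote→Q0. Q0=[P2] Q1=[P1,P3,P4] Q2=[]
t=15-16: P2@Q0 runs 1, rem=1, I/O yield, promote→Q0. Q0=[P2] Q1=[P1,P3,P4] Q2=[]
t=16-17: P2@Q0 runs 1, rem=0, completes. Q0=[] Q1=[P1,P3,P4] Q2=[]
t=17-20: P1@Q1 runs 3, rem=0, completes. Q0=[] Q1=[P3,P4] Q2=[]
t=20-26: P3@Q1 runs 6, rem=3, quantum used, demote→Q2. Q0=[] Q1=[P4] Q2=[P3]
t=26-27: P4@Q1 runs 1, rem=0, completes. Q0=[] Q1=[] Q2=[P3]
t=27-30: P3@Q2 runs 3, rem=0, completes. Q0=[] Q1=[] Q2=[]

Answer: 1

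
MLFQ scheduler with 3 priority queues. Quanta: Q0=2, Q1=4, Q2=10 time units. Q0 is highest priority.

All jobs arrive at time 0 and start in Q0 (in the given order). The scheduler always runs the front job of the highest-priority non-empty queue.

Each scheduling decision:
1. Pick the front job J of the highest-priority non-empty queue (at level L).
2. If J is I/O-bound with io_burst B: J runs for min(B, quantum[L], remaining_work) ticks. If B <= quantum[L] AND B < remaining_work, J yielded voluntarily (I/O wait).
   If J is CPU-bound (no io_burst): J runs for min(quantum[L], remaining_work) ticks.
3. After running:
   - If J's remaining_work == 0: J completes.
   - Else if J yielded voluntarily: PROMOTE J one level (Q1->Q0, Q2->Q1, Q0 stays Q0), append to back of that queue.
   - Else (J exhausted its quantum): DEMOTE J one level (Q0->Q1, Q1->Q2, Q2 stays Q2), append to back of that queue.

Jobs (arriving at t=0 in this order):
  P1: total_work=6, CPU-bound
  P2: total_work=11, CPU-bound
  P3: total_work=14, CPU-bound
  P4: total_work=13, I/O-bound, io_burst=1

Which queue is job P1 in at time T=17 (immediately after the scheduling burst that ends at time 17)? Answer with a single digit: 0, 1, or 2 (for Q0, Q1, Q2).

Answer: 1

Derivation:
t=0-2: P1@Q0 runs 2, rem=4, quantum used, demote→Q1. Q0=[P2,P3,P4] Q1=[P1] Q2=[]
t=2-4: P2@Q0 runs 2, rem=9, quantum used, demote→Q1. Q0=[P3,P4] Q1=[P1,P2] Q2=[]
t=4-6: P3@Q0 runs 2, rem=12, quantum used, demote→Q1. Q0=[P4] Q1=[P1,P2,P3] Q2=[]
t=6-7: P4@Q0 runs 1, rem=12, I/O yield, promote→Q0. Q0=[P4] Q1=[P1,P2,P3] Q2=[]
t=7-8: P4@Q0 runs 1, rem=11, I/O yield, promote→Q0. Q0=[P4] Q1=[P1,P2,P3] Q2=[]
t=8-9: P4@Q0 runs 1, rem=10, I/O yield, promote→Q0. Q0=[P4] Q1=[P1,P2,P3] Q2=[]
t=9-10: P4@Q0 runs 1, rem=9, I/O yield, promote→Q0. Q0=[P4] Q1=[P1,P2,P3] Q2=[]
t=10-11: P4@Q0 runs 1, rem=8, I/O yield, promote→Q0. Q0=[P4] Q1=[P1,P2,P3] Q2=[]
t=11-12: P4@Q0 runs 1, rem=7, I/O yield, promote→Q0. Q0=[P4] Q1=[P1,P2,P3] Q2=[]
t=12-13: P4@Q0 runs 1, rem=6, I/O yield, promote→Q0. Q0=[P4] Q1=[P1,P2,P3] Q2=[]
t=13-14: P4@Q0 runs 1, rem=5, I/O yield, promote→Q0. Q0=[P4] Q1=[P1,P2,P3] Q2=[]
t=14-15: P4@Q0 runs 1, rem=4, I/O yield, promote→Q0. Q0=[P4] Q1=[P1,P2,P3] Q2=[]
t=15-16: P4@Q0 runs 1, rem=3, I/O yield, promote→Q0. Q0=[P4] Q1=[P1,P2,P3] Q2=[]
t=16-17: P4@Q0 runs 1, rem=2, I/O yield, promote→Q0. Q0=[P4] Q1=[P1,P2,P3] Q2=[]
t=17-18: P4@Q0 runs 1, rem=1, I/O yield, promote→Q0. Q0=[P4] Q1=[P1,P2,P3] Q2=[]
t=18-19: P4@Q0 runs 1, rem=0, completes. Q0=[] Q1=[P1,P2,P3] Q2=[]
t=19-23: P1@Q1 runs 4, rem=0, completes. Q0=[] Q1=[P2,P3] Q2=[]
t=23-27: P2@Q1 runs 4, rem=5, quantum used, demote→Q2. Q0=[] Q1=[P3] Q2=[P2]
t=27-31: P3@Q1 runs 4, rem=8, quantum used, demote→Q2. Q0=[] Q1=[] Q2=[P2,P3]
t=31-36: P2@Q2 runs 5, rem=0, completes. Q0=[] Q1=[] Q2=[P3]
t=36-44: P3@Q2 runs 8, rem=0, completes. Q0=[] Q1=[] Q2=[]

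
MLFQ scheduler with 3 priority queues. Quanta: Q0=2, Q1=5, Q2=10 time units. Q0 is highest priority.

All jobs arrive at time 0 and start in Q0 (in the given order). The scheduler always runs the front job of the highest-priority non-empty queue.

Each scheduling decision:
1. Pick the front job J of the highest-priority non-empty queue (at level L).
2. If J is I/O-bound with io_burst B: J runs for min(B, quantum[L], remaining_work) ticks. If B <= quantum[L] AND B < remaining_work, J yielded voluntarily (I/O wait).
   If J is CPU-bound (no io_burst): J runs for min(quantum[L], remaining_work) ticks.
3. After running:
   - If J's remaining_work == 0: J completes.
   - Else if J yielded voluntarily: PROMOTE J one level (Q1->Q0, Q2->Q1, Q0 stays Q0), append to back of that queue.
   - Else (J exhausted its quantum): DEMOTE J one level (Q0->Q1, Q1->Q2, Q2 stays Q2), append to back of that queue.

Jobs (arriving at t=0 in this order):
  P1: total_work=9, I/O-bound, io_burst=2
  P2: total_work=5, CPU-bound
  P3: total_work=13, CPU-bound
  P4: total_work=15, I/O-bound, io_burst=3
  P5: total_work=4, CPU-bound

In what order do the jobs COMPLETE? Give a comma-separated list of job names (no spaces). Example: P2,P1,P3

t=0-2: P1@Q0 runs 2, rem=7, I/O yield, promote→Q0. Q0=[P2,P3,P4,P5,P1] Q1=[] Q2=[]
t=2-4: P2@Q0 runs 2, rem=3, quantum used, demote→Q1. Q0=[P3,P4,P5,P1] Q1=[P2] Q2=[]
t=4-6: P3@Q0 runs 2, rem=11, quantum used, demote→Q1. Q0=[P4,P5,P1] Q1=[P2,P3] Q2=[]
t=6-8: P4@Q0 runs 2, rem=13, quantum used, demote→Q1. Q0=[P5,P1] Q1=[P2,P3,P4] Q2=[]
t=8-10: P5@Q0 runs 2, rem=2, quantum used, demote→Q1. Q0=[P1] Q1=[P2,P3,P4,P5] Q2=[]
t=10-12: P1@Q0 runs 2, rem=5, I/O yield, promote→Q0. Q0=[P1] Q1=[P2,P3,P4,P5] Q2=[]
t=12-14: P1@Q0 runs 2, rem=3, I/O yield, promote→Q0. Q0=[P1] Q1=[P2,P3,P4,P5] Q2=[]
t=14-16: P1@Q0 runs 2, rem=1, I/O yield, promote→Q0. Q0=[P1] Q1=[P2,P3,P4,P5] Q2=[]
t=16-17: P1@Q0 runs 1, rem=0, completes. Q0=[] Q1=[P2,P3,P4,P5] Q2=[]
t=17-20: P2@Q1 runs 3, rem=0, completes. Q0=[] Q1=[P3,P4,P5] Q2=[]
t=20-25: P3@Q1 runs 5, rem=6, quantum used, demote→Q2. Q0=[] Q1=[P4,P5] Q2=[P3]
t=25-28: P4@Q1 runs 3, rem=10, I/O yield, promote→Q0. Q0=[P4] Q1=[P5] Q2=[P3]
t=28-30: P4@Q0 runs 2, rem=8, quantum used, demote→Q1. Q0=[] Q1=[P5,P4] Q2=[P3]
t=30-32: P5@Q1 runs 2, rem=0, completes. Q0=[] Q1=[P4] Q2=[P3]
t=32-35: P4@Q1 runs 3, rem=5, I/O yield, promote→Q0. Q0=[P4] Q1=[] Q2=[P3]
t=35-37: P4@Q0 runs 2, rem=3, quantum used, demote→Q1. Q0=[] Q1=[P4] Q2=[P3]
t=37-40: P4@Q1 runs 3, rem=0, completes. Q0=[] Q1=[] Q2=[P3]
t=40-46: P3@Q2 runs 6, rem=0, completes. Q0=[] Q1=[] Q2=[]

Answer: P1,P2,P5,P4,P3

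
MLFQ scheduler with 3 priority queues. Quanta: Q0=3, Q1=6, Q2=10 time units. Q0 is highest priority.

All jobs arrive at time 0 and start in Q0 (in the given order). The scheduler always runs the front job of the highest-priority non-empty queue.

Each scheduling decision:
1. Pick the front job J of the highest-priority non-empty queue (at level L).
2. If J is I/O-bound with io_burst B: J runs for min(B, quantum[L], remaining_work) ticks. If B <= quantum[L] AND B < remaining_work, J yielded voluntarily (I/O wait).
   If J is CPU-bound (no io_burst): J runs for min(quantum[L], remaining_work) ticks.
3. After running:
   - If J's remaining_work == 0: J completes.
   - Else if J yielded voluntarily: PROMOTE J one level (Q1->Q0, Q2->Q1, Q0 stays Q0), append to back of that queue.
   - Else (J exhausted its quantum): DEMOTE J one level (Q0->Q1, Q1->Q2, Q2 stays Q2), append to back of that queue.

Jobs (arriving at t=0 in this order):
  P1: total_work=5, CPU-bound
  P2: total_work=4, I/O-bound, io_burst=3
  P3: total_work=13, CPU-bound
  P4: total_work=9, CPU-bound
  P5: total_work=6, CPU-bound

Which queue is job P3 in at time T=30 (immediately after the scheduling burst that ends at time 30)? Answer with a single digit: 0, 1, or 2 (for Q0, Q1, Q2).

Answer: 2

Derivation:
t=0-3: P1@Q0 runs 3, rem=2, quantum used, demote→Q1. Q0=[P2,P3,P4,P5] Q1=[P1] Q2=[]
t=3-6: P2@Q0 runs 3, rem=1, I/O yield, promote→Q0. Q0=[P3,P4,P5,P2] Q1=[P1] Q2=[]
t=6-9: P3@Q0 runs 3, rem=10, quantum used, demote→Q1. Q0=[P4,P5,P2] Q1=[P1,P3] Q2=[]
t=9-12: P4@Q0 runs 3, rem=6, quantum used, demote→Q1. Q0=[P5,P2] Q1=[P1,P3,P4] Q2=[]
t=12-15: P5@Q0 runs 3, rem=3, quantum used, demote→Q1. Q0=[P2] Q1=[P1,P3,P4,P5] Q2=[]
t=15-16: P2@Q0 runs 1, rem=0, completes. Q0=[] Q1=[P1,P3,P4,P5] Q2=[]
t=16-18: P1@Q1 runs 2, rem=0, completes. Q0=[] Q1=[P3,P4,P5] Q2=[]
t=18-24: P3@Q1 runs 6, rem=4, quantum used, demote→Q2. Q0=[] Q1=[P4,P5] Q2=[P3]
t=24-30: P4@Q1 runs 6, rem=0, completes. Q0=[] Q1=[P5] Q2=[P3]
t=30-33: P5@Q1 runs 3, rem=0, completes. Q0=[] Q1=[] Q2=[P3]
t=33-37: P3@Q2 runs 4, rem=0, completes. Q0=[] Q1=[] Q2=[]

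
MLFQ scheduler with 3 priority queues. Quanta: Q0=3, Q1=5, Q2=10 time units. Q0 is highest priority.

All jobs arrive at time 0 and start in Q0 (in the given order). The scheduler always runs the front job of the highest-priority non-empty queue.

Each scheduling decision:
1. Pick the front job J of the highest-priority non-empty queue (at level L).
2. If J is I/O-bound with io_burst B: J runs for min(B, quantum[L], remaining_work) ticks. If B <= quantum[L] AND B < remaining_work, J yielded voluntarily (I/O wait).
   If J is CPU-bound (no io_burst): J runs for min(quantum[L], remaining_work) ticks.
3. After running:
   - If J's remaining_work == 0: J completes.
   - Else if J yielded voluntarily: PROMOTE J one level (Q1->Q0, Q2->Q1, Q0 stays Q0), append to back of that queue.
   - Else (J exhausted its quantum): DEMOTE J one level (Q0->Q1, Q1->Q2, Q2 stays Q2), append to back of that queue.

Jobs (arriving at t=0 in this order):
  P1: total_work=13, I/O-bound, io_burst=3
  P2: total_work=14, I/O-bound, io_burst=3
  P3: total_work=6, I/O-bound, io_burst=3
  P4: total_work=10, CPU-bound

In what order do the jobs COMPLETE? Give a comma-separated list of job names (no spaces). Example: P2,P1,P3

t=0-3: P1@Q0 runs 3, rem=10, I/O yield, promote→Q0. Q0=[P2,P3,P4,P1] Q1=[] Q2=[]
t=3-6: P2@Q0 runs 3, rem=11, I/O yield, promote→Q0. Q0=[P3,P4,P1,P2] Q1=[] Q2=[]
t=6-9: P3@Q0 runs 3, rem=3, I/O yield, promote→Q0. Q0=[P4,P1,P2,P3] Q1=[] Q2=[]
t=9-12: P4@Q0 runs 3, rem=7, quantum used, demote→Q1. Q0=[P1,P2,P3] Q1=[P4] Q2=[]
t=12-15: P1@Q0 runs 3, rem=7, I/O yield, promote→Q0. Q0=[P2,P3,P1] Q1=[P4] Q2=[]
t=15-18: P2@Q0 runs 3, rem=8, I/O yield, promote→Q0. Q0=[P3,P1,P2] Q1=[P4] Q2=[]
t=18-21: P3@Q0 runs 3, rem=0, completes. Q0=[P1,P2] Q1=[P4] Q2=[]
t=21-24: P1@Q0 runs 3, rem=4, I/O yield, promote→Q0. Q0=[P2,P1] Q1=[P4] Q2=[]
t=24-27: P2@Q0 runs 3, rem=5, I/O yield, promote→Q0. Q0=[P1,P2] Q1=[P4] Q2=[]
t=27-30: P1@Q0 runs 3, rem=1, I/O yield, promote→Q0. Q0=[P2,P1] Q1=[P4] Q2=[]
t=30-33: P2@Q0 runs 3, rem=2, I/O yield, promote→Q0. Q0=[P1,P2] Q1=[P4] Q2=[]
t=33-34: P1@Q0 runs 1, rem=0, completes. Q0=[P2] Q1=[P4] Q2=[]
t=34-36: P2@Q0 runs 2, rem=0, completes. Q0=[] Q1=[P4] Q2=[]
t=36-41: P4@Q1 runs 5, rem=2, quantum used, demote→Q2. Q0=[] Q1=[] Q2=[P4]
t=41-43: P4@Q2 runs 2, rem=0, completes. Q0=[] Q1=[] Q2=[]

Answer: P3,P1,P2,P4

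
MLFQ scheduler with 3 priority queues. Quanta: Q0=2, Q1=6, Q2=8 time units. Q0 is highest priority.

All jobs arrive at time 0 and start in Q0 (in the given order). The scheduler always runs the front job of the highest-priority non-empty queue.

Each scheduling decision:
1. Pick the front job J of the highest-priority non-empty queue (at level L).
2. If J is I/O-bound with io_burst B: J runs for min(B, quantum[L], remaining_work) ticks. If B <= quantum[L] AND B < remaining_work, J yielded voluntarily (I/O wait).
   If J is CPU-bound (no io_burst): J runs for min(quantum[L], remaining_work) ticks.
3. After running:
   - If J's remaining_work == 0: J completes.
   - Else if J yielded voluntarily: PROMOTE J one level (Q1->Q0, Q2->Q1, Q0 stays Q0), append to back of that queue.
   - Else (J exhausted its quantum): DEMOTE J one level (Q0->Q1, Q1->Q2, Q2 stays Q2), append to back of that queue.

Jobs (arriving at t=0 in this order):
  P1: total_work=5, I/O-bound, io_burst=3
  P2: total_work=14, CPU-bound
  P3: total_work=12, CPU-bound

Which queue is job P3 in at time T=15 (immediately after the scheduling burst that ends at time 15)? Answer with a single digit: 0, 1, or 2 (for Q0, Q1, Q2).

Answer: 1

Derivation:
t=0-2: P1@Q0 runs 2, rem=3, quantum used, demote→Q1. Q0=[P2,P3] Q1=[P1] Q2=[]
t=2-4: P2@Q0 runs 2, rem=12, quantum used, demote→Q1. Q0=[P3] Q1=[P1,P2] Q2=[]
t=4-6: P3@Q0 runs 2, rem=10, quantum used, demote→Q1. Q0=[] Q1=[P1,P2,P3] Q2=[]
t=6-9: P1@Q1 runs 3, rem=0, completes. Q0=[] Q1=[P2,P3] Q2=[]
t=9-15: P2@Q1 runs 6, rem=6, quantum used, demote→Q2. Q0=[] Q1=[P3] Q2=[P2]
t=15-21: P3@Q1 runs 6, rem=4, quantum used, demote→Q2. Q0=[] Q1=[] Q2=[P2,P3]
t=21-27: P2@Q2 runs 6, rem=0, completes. Q0=[] Q1=[] Q2=[P3]
t=27-31: P3@Q2 runs 4, rem=0, completes. Q0=[] Q1=[] Q2=[]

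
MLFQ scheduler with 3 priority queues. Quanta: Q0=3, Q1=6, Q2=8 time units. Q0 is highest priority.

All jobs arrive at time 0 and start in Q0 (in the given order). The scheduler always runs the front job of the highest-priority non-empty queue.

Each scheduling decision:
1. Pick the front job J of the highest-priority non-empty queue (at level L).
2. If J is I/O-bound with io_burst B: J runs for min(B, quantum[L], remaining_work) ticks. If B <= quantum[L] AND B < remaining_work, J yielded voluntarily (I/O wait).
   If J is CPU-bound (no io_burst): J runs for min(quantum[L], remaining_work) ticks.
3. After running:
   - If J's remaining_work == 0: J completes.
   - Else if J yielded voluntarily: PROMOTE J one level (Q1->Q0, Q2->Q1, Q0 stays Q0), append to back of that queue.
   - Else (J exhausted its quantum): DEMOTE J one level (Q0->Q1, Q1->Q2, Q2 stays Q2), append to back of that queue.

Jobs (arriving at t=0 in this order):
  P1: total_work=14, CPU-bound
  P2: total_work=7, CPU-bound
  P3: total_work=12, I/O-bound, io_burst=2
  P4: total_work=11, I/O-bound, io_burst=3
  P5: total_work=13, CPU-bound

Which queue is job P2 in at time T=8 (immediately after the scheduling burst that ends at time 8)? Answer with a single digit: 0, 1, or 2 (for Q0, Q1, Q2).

Answer: 1

Derivation:
t=0-3: P1@Q0 runs 3, rem=11, quantum used, demote→Q1. Q0=[P2,P3,P4,P5] Q1=[P1] Q2=[]
t=3-6: P2@Q0 runs 3, rem=4, quantum used, demote→Q1. Q0=[P3,P4,P5] Q1=[P1,P2] Q2=[]
t=6-8: P3@Q0 runs 2, rem=10, I/O yield, promote→Q0. Q0=[P4,P5,P3] Q1=[P1,P2] Q2=[]
t=8-11: P4@Q0 runs 3, rem=8, I/O yield, promote→Q0. Q0=[P5,P3,P4] Q1=[P1,P2] Q2=[]
t=11-14: P5@Q0 runs 3, rem=10, quantum used, demote→Q1. Q0=[P3,P4] Q1=[P1,P2,P5] Q2=[]
t=14-16: P3@Q0 runs 2, rem=8, I/O yield, promote→Q0. Q0=[P4,P3] Q1=[P1,P2,P5] Q2=[]
t=16-19: P4@Q0 runs 3, rem=5, I/O yield, promote→Q0. Q0=[P3,P4] Q1=[P1,P2,P5] Q2=[]
t=19-21: P3@Q0 runs 2, rem=6, I/O yield, promote→Q0. Q0=[P4,P3] Q1=[P1,P2,P5] Q2=[]
t=21-24: P4@Q0 runs 3, rem=2, I/O yield, promote→Q0. Q0=[P3,P4] Q1=[P1,P2,P5] Q2=[]
t=24-26: P3@Q0 runs 2, rem=4, I/O yield, promote→Q0. Q0=[P4,P3] Q1=[P1,P2,P5] Q2=[]
t=26-28: P4@Q0 runs 2, rem=0, completes. Q0=[P3] Q1=[P1,P2,P5] Q2=[]
t=28-30: P3@Q0 runs 2, rem=2, I/O yield, promote→Q0. Q0=[P3] Q1=[P1,P2,P5] Q2=[]
t=30-32: P3@Q0 runs 2, rem=0, completes. Q0=[] Q1=[P1,P2,P5] Q2=[]
t=32-38: P1@Q1 runs 6, rem=5, quantum used, demote→Q2. Q0=[] Q1=[P2,P5] Q2=[P1]
t=38-42: P2@Q1 runs 4, rem=0, completes. Q0=[] Q1=[P5] Q2=[P1]
t=42-48: P5@Q1 runs 6, rem=4, quantum used, demote→Q2. Q0=[] Q1=[] Q2=[P1,P5]
t=48-53: P1@Q2 runs 5, rem=0, completes. Q0=[] Q1=[] Q2=[P5]
t=53-57: P5@Q2 runs 4, rem=0, completes. Q0=[] Q1=[] Q2=[]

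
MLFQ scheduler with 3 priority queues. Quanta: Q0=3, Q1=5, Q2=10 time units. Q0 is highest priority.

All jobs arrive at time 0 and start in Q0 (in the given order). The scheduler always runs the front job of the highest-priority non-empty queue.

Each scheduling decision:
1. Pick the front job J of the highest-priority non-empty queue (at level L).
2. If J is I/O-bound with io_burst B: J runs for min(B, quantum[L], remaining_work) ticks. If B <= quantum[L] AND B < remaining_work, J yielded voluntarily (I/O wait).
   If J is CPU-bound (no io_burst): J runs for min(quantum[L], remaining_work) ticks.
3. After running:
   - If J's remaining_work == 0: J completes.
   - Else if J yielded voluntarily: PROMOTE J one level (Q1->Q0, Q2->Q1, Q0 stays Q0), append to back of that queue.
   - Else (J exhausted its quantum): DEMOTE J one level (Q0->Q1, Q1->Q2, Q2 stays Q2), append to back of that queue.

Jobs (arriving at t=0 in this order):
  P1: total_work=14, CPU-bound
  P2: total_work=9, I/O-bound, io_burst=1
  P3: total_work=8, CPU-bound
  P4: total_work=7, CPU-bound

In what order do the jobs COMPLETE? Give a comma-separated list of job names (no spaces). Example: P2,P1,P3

t=0-3: P1@Q0 runs 3, rem=11, quantum used, demote→Q1. Q0=[P2,P3,P4] Q1=[P1] Q2=[]
t=3-4: P2@Q0 runs 1, rem=8, I/O yield, promote→Q0. Q0=[P3,P4,P2] Q1=[P1] Q2=[]
t=4-7: P3@Q0 runs 3, rem=5, quantum used, demote→Q1. Q0=[P4,P2] Q1=[P1,P3] Q2=[]
t=7-10: P4@Q0 runs 3, rem=4, quantum used, demote→Q1. Q0=[P2] Q1=[P1,P3,P4] Q2=[]
t=10-11: P2@Q0 runs 1, rem=7, I/O yield, promote→Q0. Q0=[P2] Q1=[P1,P3,P4] Q2=[]
t=11-12: P2@Q0 runs 1, rem=6, I/O yield, promote→Q0. Q0=[P2] Q1=[P1,P3,P4] Q2=[]
t=12-13: P2@Q0 runs 1, rem=5, I/O yield, promote→Q0. Q0=[P2] Q1=[P1,P3,P4] Q2=[]
t=13-14: P2@Q0 runs 1, rem=4, I/O yield, promote→Q0. Q0=[P2] Q1=[P1,P3,P4] Q2=[]
t=14-15: P2@Q0 runs 1, rem=3, I/O yield, promote→Q0. Q0=[P2] Q1=[P1,P3,P4] Q2=[]
t=15-16: P2@Q0 runs 1, rem=2, I/O yield, promote→Q0. Q0=[P2] Q1=[P1,P3,P4] Q2=[]
t=16-17: P2@Q0 runs 1, rem=1, I/O yield, promote→Q0. Q0=[P2] Q1=[P1,P3,P4] Q2=[]
t=17-18: P2@Q0 runs 1, rem=0, completes. Q0=[] Q1=[P1,P3,P4] Q2=[]
t=18-23: P1@Q1 runs 5, rem=6, quantum used, demote→Q2. Q0=[] Q1=[P3,P4] Q2=[P1]
t=23-28: P3@Q1 runs 5, rem=0, completes. Q0=[] Q1=[P4] Q2=[P1]
t=28-32: P4@Q1 runs 4, rem=0, completes. Q0=[] Q1=[] Q2=[P1]
t=32-38: P1@Q2 runs 6, rem=0, completes. Q0=[] Q1=[] Q2=[]

Answer: P2,P3,P4,P1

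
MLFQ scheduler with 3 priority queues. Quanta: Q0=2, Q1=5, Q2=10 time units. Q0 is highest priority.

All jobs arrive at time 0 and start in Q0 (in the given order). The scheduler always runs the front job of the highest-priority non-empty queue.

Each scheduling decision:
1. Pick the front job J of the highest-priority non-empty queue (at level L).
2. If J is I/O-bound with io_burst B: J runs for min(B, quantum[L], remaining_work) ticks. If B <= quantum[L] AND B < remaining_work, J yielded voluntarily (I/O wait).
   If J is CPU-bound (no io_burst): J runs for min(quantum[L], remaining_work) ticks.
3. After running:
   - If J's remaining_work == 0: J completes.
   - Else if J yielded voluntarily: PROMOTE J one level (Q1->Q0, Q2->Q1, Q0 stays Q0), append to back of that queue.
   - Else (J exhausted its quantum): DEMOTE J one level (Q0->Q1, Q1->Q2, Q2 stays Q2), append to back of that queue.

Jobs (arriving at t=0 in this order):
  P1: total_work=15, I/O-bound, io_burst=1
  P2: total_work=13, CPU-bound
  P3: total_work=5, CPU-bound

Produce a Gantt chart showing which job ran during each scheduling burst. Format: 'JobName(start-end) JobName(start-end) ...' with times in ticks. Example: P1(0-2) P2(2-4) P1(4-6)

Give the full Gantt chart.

t=0-1: P1@Q0 runs 1, rem=14, I/O yield, promote→Q0. Q0=[P2,P3,P1] Q1=[] Q2=[]
t=1-3: P2@Q0 runs 2, rem=11, quantum used, demote→Q1. Q0=[P3,P1] Q1=[P2] Q2=[]
t=3-5: P3@Q0 runs 2, rem=3, quantum used, demote→Q1. Q0=[P1] Q1=[P2,P3] Q2=[]
t=5-6: P1@Q0 runs 1, rem=13, I/O yield, promote→Q0. Q0=[P1] Q1=[P2,P3] Q2=[]
t=6-7: P1@Q0 runs 1, rem=12, I/O yield, promote→Q0. Q0=[P1] Q1=[P2,P3] Q2=[]
t=7-8: P1@Q0 runs 1, rem=11, I/O yield, promote→Q0. Q0=[P1] Q1=[P2,P3] Q2=[]
t=8-9: P1@Q0 runs 1, rem=10, I/O yield, promote→Q0. Q0=[P1] Q1=[P2,P3] Q2=[]
t=9-10: P1@Q0 runs 1, rem=9, I/O yield, promote→Q0. Q0=[P1] Q1=[P2,P3] Q2=[]
t=10-11: P1@Q0 runs 1, rem=8, I/O yield, promote→Q0. Q0=[P1] Q1=[P2,P3] Q2=[]
t=11-12: P1@Q0 runs 1, rem=7, I/O yield, promote→Q0. Q0=[P1] Q1=[P2,P3] Q2=[]
t=12-13: P1@Q0 runs 1, rem=6, I/O yield, promote→Q0. Q0=[P1] Q1=[P2,P3] Q2=[]
t=13-14: P1@Q0 runs 1, rem=5, I/O yield, promote→Q0. Q0=[P1] Q1=[P2,P3] Q2=[]
t=14-15: P1@Q0 runs 1, rem=4, I/O yield, promote→Q0. Q0=[P1] Q1=[P2,P3] Q2=[]
t=15-16: P1@Q0 runs 1, rem=3, I/O yield, promote→Q0. Q0=[P1] Q1=[P2,P3] Q2=[]
t=16-17: P1@Q0 runs 1, rem=2, I/O yield, promote→Q0. Q0=[P1] Q1=[P2,P3] Q2=[]
t=17-18: P1@Q0 runs 1, rem=1, I/O yield, promote→Q0. Q0=[P1] Q1=[P2,P3] Q2=[]
t=18-19: P1@Q0 runs 1, rem=0, completes. Q0=[] Q1=[P2,P3] Q2=[]
t=19-24: P2@Q1 runs 5, rem=6, quantum used, demote→Q2. Q0=[] Q1=[P3] Q2=[P2]
t=24-27: P3@Q1 runs 3, rem=0, completes. Q0=[] Q1=[] Q2=[P2]
t=27-33: P2@Q2 runs 6, rem=0, completes. Q0=[] Q1=[] Q2=[]

Answer: P1(0-1) P2(1-3) P3(3-5) P1(5-6) P1(6-7) P1(7-8) P1(8-9) P1(9-10) P1(10-11) P1(11-12) P1(12-13) P1(13-14) P1(14-15) P1(15-16) P1(16-17) P1(17-18) P1(18-19) P2(19-24) P3(24-27) P2(27-33)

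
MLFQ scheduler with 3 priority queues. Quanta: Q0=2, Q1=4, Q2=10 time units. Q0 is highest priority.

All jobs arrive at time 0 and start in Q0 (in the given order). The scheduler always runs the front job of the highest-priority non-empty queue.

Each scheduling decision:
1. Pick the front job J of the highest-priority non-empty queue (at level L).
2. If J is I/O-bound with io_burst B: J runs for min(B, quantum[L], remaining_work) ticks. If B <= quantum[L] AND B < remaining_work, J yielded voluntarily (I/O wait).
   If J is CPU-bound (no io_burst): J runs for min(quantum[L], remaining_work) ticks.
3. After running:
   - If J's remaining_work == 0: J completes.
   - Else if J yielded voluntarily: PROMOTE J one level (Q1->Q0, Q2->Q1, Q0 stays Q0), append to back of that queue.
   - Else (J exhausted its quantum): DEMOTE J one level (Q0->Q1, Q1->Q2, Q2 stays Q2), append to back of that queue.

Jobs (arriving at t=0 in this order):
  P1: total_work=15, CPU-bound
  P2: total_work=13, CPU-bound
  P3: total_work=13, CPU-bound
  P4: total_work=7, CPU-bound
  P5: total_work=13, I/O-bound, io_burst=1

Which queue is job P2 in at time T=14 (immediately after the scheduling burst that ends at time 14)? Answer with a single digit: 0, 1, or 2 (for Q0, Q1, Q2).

Answer: 1

Derivation:
t=0-2: P1@Q0 runs 2, rem=13, quantum used, demote→Q1. Q0=[P2,P3,P4,P5] Q1=[P1] Q2=[]
t=2-4: P2@Q0 runs 2, rem=11, quantum used, demote→Q1. Q0=[P3,P4,P5] Q1=[P1,P2] Q2=[]
t=4-6: P3@Q0 runs 2, rem=11, quantum used, demote→Q1. Q0=[P4,P5] Q1=[P1,P2,P3] Q2=[]
t=6-8: P4@Q0 runs 2, rem=5, quantum used, demote→Q1. Q0=[P5] Q1=[P1,P2,P3,P4] Q2=[]
t=8-9: P5@Q0 runs 1, rem=12, I/O yield, promote→Q0. Q0=[P5] Q1=[P1,P2,P3,P4] Q2=[]
t=9-10: P5@Q0 runs 1, rem=11, I/O yield, promote→Q0. Q0=[P5] Q1=[P1,P2,P3,P4] Q2=[]
t=10-11: P5@Q0 runs 1, rem=10, I/O yield, promote→Q0. Q0=[P5] Q1=[P1,P2,P3,P4] Q2=[]
t=11-12: P5@Q0 runs 1, rem=9, I/O yield, promote→Q0. Q0=[P5] Q1=[P1,P2,P3,P4] Q2=[]
t=12-13: P5@Q0 runs 1, rem=8, I/O yield, promote→Q0. Q0=[P5] Q1=[P1,P2,P3,P4] Q2=[]
t=13-14: P5@Q0 runs 1, rem=7, I/O yield, promote→Q0. Q0=[P5] Q1=[P1,P2,P3,P4] Q2=[]
t=14-15: P5@Q0 runs 1, rem=6, I/O yield, promote→Q0. Q0=[P5] Q1=[P1,P2,P3,P4] Q2=[]
t=15-16: P5@Q0 runs 1, rem=5, I/O yield, promote→Q0. Q0=[P5] Q1=[P1,P2,P3,P4] Q2=[]
t=16-17: P5@Q0 runs 1, rem=4, I/O yield, promote→Q0. Q0=[P5] Q1=[P1,P2,P3,P4] Q2=[]
t=17-18: P5@Q0 runs 1, rem=3, I/O yield, promote→Q0. Q0=[P5] Q1=[P1,P2,P3,P4] Q2=[]
t=18-19: P5@Q0 runs 1, rem=2, I/O yield, promote→Q0. Q0=[P5] Q1=[P1,P2,P3,P4] Q2=[]
t=19-20: P5@Q0 runs 1, rem=1, I/O yield, promote→Q0. Q0=[P5] Q1=[P1,P2,P3,P4] Q2=[]
t=20-21: P5@Q0 runs 1, rem=0, completes. Q0=[] Q1=[P1,P2,P3,P4] Q2=[]
t=21-25: P1@Q1 runs 4, rem=9, quantum used, demote→Q2. Q0=[] Q1=[P2,P3,P4] Q2=[P1]
t=25-29: P2@Q1 runs 4, rem=7, quantum used, demote→Q2. Q0=[] Q1=[P3,P4] Q2=[P1,P2]
t=29-33: P3@Q1 runs 4, rem=7, quantum used, demote→Q2. Q0=[] Q1=[P4] Q2=[P1,P2,P3]
t=33-37: P4@Q1 runs 4, rem=1, quantum used, demote→Q2. Q0=[] Q1=[] Q2=[P1,P2,P3,P4]
t=37-46: P1@Q2 runs 9, rem=0, completes. Q0=[] Q1=[] Q2=[P2,P3,P4]
t=46-53: P2@Q2 runs 7, rem=0, completes. Q0=[] Q1=[] Q2=[P3,P4]
t=53-60: P3@Q2 runs 7, rem=0, completes. Q0=[] Q1=[] Q2=[P4]
t=60-61: P4@Q2 runs 1, rem=0, completes. Q0=[] Q1=[] Q2=[]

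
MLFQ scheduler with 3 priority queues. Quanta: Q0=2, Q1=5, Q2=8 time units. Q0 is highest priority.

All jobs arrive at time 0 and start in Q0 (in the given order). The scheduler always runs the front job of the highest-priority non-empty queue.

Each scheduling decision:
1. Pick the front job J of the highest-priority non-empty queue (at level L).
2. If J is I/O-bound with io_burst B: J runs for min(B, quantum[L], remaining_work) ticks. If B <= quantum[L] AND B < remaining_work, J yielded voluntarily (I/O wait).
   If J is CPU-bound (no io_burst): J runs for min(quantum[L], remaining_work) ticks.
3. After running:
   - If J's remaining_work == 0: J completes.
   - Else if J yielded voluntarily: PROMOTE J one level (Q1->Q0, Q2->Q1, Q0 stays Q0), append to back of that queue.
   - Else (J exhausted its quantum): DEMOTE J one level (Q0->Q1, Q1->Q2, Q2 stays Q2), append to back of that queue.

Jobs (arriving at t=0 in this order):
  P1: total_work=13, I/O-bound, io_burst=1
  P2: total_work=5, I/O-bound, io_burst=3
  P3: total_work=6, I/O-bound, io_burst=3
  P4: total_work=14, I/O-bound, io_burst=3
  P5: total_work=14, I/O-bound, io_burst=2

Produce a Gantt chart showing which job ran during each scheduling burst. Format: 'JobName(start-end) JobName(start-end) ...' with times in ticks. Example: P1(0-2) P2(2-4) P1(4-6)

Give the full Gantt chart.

Answer: P1(0-1) P2(1-3) P3(3-5) P4(5-7) P5(7-9) P1(9-10) P5(10-12) P1(12-13) P5(13-15) P1(15-16) P5(16-18) P1(18-19) P5(19-21) P1(21-22) P5(22-24) P1(24-25) P5(25-27) P1(27-28) P1(28-29) P1(29-30) P1(30-31) P1(31-32) P1(32-33) P2(33-36) P3(36-39) P3(39-40) P4(40-43) P4(43-45) P4(45-48) P4(48-50) P4(50-52)

Derivation:
t=0-1: P1@Q0 runs 1, rem=12, I/O yield, promote→Q0. Q0=[P2,P3,P4,P5,P1] Q1=[] Q2=[]
t=1-3: P2@Q0 runs 2, rem=3, quantum used, demote→Q1. Q0=[P3,P4,P5,P1] Q1=[P2] Q2=[]
t=3-5: P3@Q0 runs 2, rem=4, quantum used, demote→Q1. Q0=[P4,P5,P1] Q1=[P2,P3] Q2=[]
t=5-7: P4@Q0 runs 2, rem=12, quantum used, demote→Q1. Q0=[P5,P1] Q1=[P2,P3,P4] Q2=[]
t=7-9: P5@Q0 runs 2, rem=12, I/O yield, promote→Q0. Q0=[P1,P5] Q1=[P2,P3,P4] Q2=[]
t=9-10: P1@Q0 runs 1, rem=11, I/O yield, promote→Q0. Q0=[P5,P1] Q1=[P2,P3,P4] Q2=[]
t=10-12: P5@Q0 runs 2, rem=10, I/O yield, promote→Q0. Q0=[P1,P5] Q1=[P2,P3,P4] Q2=[]
t=12-13: P1@Q0 runs 1, rem=10, I/O yield, promote→Q0. Q0=[P5,P1] Q1=[P2,P3,P4] Q2=[]
t=13-15: P5@Q0 runs 2, rem=8, I/O yield, promote→Q0. Q0=[P1,P5] Q1=[P2,P3,P4] Q2=[]
t=15-16: P1@Q0 runs 1, rem=9, I/O yield, promote→Q0. Q0=[P5,P1] Q1=[P2,P3,P4] Q2=[]
t=16-18: P5@Q0 runs 2, rem=6, I/O yield, promote→Q0. Q0=[P1,P5] Q1=[P2,P3,P4] Q2=[]
t=18-19: P1@Q0 runs 1, rem=8, I/O yield, promote→Q0. Q0=[P5,P1] Q1=[P2,P3,P4] Q2=[]
t=19-21: P5@Q0 runs 2, rem=4, I/O yield, promote→Q0. Q0=[P1,P5] Q1=[P2,P3,P4] Q2=[]
t=21-22: P1@Q0 runs 1, rem=7, I/O yield, promote→Q0. Q0=[P5,P1] Q1=[P2,P3,P4] Q2=[]
t=22-24: P5@Q0 runs 2, rem=2, I/O yield, promote→Q0. Q0=[P1,P5] Q1=[P2,P3,P4] Q2=[]
t=24-25: P1@Q0 runs 1, rem=6, I/O yield, promote→Q0. Q0=[P5,P1] Q1=[P2,P3,P4] Q2=[]
t=25-27: P5@Q0 runs 2, rem=0, completes. Q0=[P1] Q1=[P2,P3,P4] Q2=[]
t=27-28: P1@Q0 runs 1, rem=5, I/O yield, promote→Q0. Q0=[P1] Q1=[P2,P3,P4] Q2=[]
t=28-29: P1@Q0 runs 1, rem=4, I/O yield, promote→Q0. Q0=[P1] Q1=[P2,P3,P4] Q2=[]
t=29-30: P1@Q0 runs 1, rem=3, I/O yield, promote→Q0. Q0=[P1] Q1=[P2,P3,P4] Q2=[]
t=30-31: P1@Q0 runs 1, rem=2, I/O yield, promote→Q0. Q0=[P1] Q1=[P2,P3,P4] Q2=[]
t=31-32: P1@Q0 runs 1, rem=1, I/O yield, promote→Q0. Q0=[P1] Q1=[P2,P3,P4] Q2=[]
t=32-33: P1@Q0 runs 1, rem=0, completes. Q0=[] Q1=[P2,P3,P4] Q2=[]
t=33-36: P2@Q1 runs 3, rem=0, completes. Q0=[] Q1=[P3,P4] Q2=[]
t=36-39: P3@Q1 runs 3, rem=1, I/O yield, promote→Q0. Q0=[P3] Q1=[P4] Q2=[]
t=39-40: P3@Q0 runs 1, rem=0, completes. Q0=[] Q1=[P4] Q2=[]
t=40-43: P4@Q1 runs 3, rem=9, I/O yield, promote→Q0. Q0=[P4] Q1=[] Q2=[]
t=43-45: P4@Q0 runs 2, rem=7, quantum used, demote→Q1. Q0=[] Q1=[P4] Q2=[]
t=45-48: P4@Q1 runs 3, rem=4, I/O yield, promote→Q0. Q0=[P4] Q1=[] Q2=[]
t=48-50: P4@Q0 runs 2, rem=2, quantum used, demote→Q1. Q0=[] Q1=[P4] Q2=[]
t=50-52: P4@Q1 runs 2, rem=0, completes. Q0=[] Q1=[] Q2=[]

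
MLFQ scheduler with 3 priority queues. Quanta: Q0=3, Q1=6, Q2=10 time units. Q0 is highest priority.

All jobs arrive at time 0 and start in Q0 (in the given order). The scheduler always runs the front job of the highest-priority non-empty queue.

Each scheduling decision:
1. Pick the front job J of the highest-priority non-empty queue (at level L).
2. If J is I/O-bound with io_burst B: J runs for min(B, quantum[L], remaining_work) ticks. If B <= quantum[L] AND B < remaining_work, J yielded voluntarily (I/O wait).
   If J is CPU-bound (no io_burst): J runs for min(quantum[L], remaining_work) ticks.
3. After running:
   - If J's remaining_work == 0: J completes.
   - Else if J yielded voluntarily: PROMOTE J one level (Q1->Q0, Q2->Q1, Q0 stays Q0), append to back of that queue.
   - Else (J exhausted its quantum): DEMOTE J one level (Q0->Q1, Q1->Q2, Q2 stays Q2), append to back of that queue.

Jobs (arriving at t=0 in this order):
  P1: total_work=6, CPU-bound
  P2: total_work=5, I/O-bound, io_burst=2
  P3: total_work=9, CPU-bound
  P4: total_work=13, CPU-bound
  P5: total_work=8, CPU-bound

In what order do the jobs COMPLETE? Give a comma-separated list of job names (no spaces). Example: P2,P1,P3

t=0-3: P1@Q0 runs 3, rem=3, quantum used, demote→Q1. Q0=[P2,P3,P4,P5] Q1=[P1] Q2=[]
t=3-5: P2@Q0 runs 2, rem=3, I/O yield, promote→Q0. Q0=[P3,P4,P5,P2] Q1=[P1] Q2=[]
t=5-8: P3@Q0 runs 3, rem=6, quantum used, demote→Q1. Q0=[P4,P5,P2] Q1=[P1,P3] Q2=[]
t=8-11: P4@Q0 runs 3, rem=10, quantum used, demote→Q1. Q0=[P5,P2] Q1=[P1,P3,P4] Q2=[]
t=11-14: P5@Q0 runs 3, rem=5, quantum used, demote→Q1. Q0=[P2] Q1=[P1,P3,P4,P5] Q2=[]
t=14-16: P2@Q0 runs 2, rem=1, I/O yield, promote→Q0. Q0=[P2] Q1=[P1,P3,P4,P5] Q2=[]
t=16-17: P2@Q0 runs 1, rem=0, completes. Q0=[] Q1=[P1,P3,P4,P5] Q2=[]
t=17-20: P1@Q1 runs 3, rem=0, completes. Q0=[] Q1=[P3,P4,P5] Q2=[]
t=20-26: P3@Q1 runs 6, rem=0, completes. Q0=[] Q1=[P4,P5] Q2=[]
t=26-32: P4@Q1 runs 6, rem=4, quantum used, demote→Q2. Q0=[] Q1=[P5] Q2=[P4]
t=32-37: P5@Q1 runs 5, rem=0, completes. Q0=[] Q1=[] Q2=[P4]
t=37-41: P4@Q2 runs 4, rem=0, completes. Q0=[] Q1=[] Q2=[]

Answer: P2,P1,P3,P5,P4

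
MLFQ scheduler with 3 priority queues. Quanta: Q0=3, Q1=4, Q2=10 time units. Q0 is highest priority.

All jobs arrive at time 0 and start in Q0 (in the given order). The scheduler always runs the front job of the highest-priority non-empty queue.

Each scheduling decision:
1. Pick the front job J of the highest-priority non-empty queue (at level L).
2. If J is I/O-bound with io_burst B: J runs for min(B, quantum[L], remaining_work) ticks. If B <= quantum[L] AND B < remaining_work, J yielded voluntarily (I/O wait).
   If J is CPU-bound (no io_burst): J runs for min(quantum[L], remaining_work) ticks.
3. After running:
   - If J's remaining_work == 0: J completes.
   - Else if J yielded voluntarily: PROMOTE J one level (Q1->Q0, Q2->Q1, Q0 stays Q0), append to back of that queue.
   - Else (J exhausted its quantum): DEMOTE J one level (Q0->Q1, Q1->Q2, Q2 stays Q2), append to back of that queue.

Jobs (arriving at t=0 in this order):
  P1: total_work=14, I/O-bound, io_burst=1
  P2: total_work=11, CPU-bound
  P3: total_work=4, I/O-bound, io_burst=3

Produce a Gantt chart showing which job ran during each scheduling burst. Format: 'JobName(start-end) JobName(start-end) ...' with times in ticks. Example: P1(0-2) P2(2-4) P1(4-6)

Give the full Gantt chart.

Answer: P1(0-1) P2(1-4) P3(4-7) P1(7-8) P3(8-9) P1(9-10) P1(10-11) P1(11-12) P1(12-13) P1(13-14) P1(14-15) P1(15-16) P1(16-17) P1(17-18) P1(18-19) P1(19-20) P1(20-21) P2(21-25) P2(25-29)

Derivation:
t=0-1: P1@Q0 runs 1, rem=13, I/O yield, promote→Q0. Q0=[P2,P3,P1] Q1=[] Q2=[]
t=1-4: P2@Q0 runs 3, rem=8, quantum used, demote→Q1. Q0=[P3,P1] Q1=[P2] Q2=[]
t=4-7: P3@Q0 runs 3, rem=1, I/O yield, promote→Q0. Q0=[P1,P3] Q1=[P2] Q2=[]
t=7-8: P1@Q0 runs 1, rem=12, I/O yield, promote→Q0. Q0=[P3,P1] Q1=[P2] Q2=[]
t=8-9: P3@Q0 runs 1, rem=0, completes. Q0=[P1] Q1=[P2] Q2=[]
t=9-10: P1@Q0 runs 1, rem=11, I/O yield, promote→Q0. Q0=[P1] Q1=[P2] Q2=[]
t=10-11: P1@Q0 runs 1, rem=10, I/O yield, promote→Q0. Q0=[P1] Q1=[P2] Q2=[]
t=11-12: P1@Q0 runs 1, rem=9, I/O yield, promote→Q0. Q0=[P1] Q1=[P2] Q2=[]
t=12-13: P1@Q0 runs 1, rem=8, I/O yield, promote→Q0. Q0=[P1] Q1=[P2] Q2=[]
t=13-14: P1@Q0 runs 1, rem=7, I/O yield, promote→Q0. Q0=[P1] Q1=[P2] Q2=[]
t=14-15: P1@Q0 runs 1, rem=6, I/O yield, promote→Q0. Q0=[P1] Q1=[P2] Q2=[]
t=15-16: P1@Q0 runs 1, rem=5, I/O yield, promote→Q0. Q0=[P1] Q1=[P2] Q2=[]
t=16-17: P1@Q0 runs 1, rem=4, I/O yield, promote→Q0. Q0=[P1] Q1=[P2] Q2=[]
t=17-18: P1@Q0 runs 1, rem=3, I/O yield, promote→Q0. Q0=[P1] Q1=[P2] Q2=[]
t=18-19: P1@Q0 runs 1, rem=2, I/O yield, promote→Q0. Q0=[P1] Q1=[P2] Q2=[]
t=19-20: P1@Q0 runs 1, rem=1, I/O yield, promote→Q0. Q0=[P1] Q1=[P2] Q2=[]
t=20-21: P1@Q0 runs 1, rem=0, completes. Q0=[] Q1=[P2] Q2=[]
t=21-25: P2@Q1 runs 4, rem=4, quantum used, demote→Q2. Q0=[] Q1=[] Q2=[P2]
t=25-29: P2@Q2 runs 4, rem=0, completes. Q0=[] Q1=[] Q2=[]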